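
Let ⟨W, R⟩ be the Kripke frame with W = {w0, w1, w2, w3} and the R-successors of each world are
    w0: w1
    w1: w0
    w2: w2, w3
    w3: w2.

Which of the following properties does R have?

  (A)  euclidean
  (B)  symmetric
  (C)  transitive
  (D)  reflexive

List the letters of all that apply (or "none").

B

(A) not euclidean: w0 R w1 and w0 R w1 but not w1 R w1.
(B) symmetric: every R-edge is matched by its reverse.
(C) not transitive: w0 R w1 and w1 R w0 but not w0 R w0.
(D) not reflexive: not w0 R w0.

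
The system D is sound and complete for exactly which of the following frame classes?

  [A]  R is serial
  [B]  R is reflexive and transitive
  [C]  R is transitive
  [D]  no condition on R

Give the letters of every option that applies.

(A) D is sound and complete for exactly this class.
(B) this class determines S4, not D.
(C) this class determines K4, not D.
(D) this class determines K, not D.

A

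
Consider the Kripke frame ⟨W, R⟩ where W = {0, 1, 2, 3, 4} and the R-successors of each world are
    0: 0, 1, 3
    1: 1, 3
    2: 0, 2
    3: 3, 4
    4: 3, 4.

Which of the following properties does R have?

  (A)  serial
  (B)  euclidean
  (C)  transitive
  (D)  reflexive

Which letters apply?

(A) serial: every world has an R-successor.
(B) not euclidean: 0 R 1 and 0 R 0 but not 1 R 0.
(C) not transitive: 0 R 3 and 3 R 4 but not 0 R 4.
(D) reflexive: each world relates to itself.

A, D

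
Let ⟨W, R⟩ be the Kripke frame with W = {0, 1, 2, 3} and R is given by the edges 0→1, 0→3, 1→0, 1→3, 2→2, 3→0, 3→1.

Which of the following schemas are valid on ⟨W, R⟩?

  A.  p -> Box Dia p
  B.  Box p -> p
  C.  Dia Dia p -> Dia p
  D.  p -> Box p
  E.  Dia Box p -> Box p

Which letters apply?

R is not reflexive: not 0 R 0.
R is symmetric: every R-edge is matched by its reverse.
R is not transitive: 0 R 1 and 1 R 0 but not 0 R 0.
R is not euclidean: 0 R 1 and 0 R 1 but not 1 R 1.
R is not a subset of the identity: 0 R 1 with 0 ≠ 1.
(A) p -> Box Dia p is axiom B, which corresponds to symmetry. R is symmetric — valid.
(B) Box p -> p is axiom T, which corresponds to reflexivity. R is not reflexive — not valid.
(C) Dia Dia p -> Dia p is the dual of axiom 4, which corresponds to transitivity. R is not transitive — not valid.
(D) p -> Box p (equivalent to ◇p→p) corresponds to R being a subset of the identity. Here R ⊄ identity, so not valid.
(E) Dia Box p -> Box p (the dual of axiom 5) characterises the euclidean frames. R is not euclidean — not valid.

A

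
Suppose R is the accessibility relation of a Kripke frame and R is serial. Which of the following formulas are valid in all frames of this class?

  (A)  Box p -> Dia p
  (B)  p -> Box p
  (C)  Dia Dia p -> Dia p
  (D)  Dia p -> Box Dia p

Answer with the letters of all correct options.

(A) Box p -> Dia p (axiom D) characterises the serial frames. Every such R is serial — valid.
(B) p -> Box p is valid only on frames where every R-edge is a self-loop. Such an R need not be a subset of the identity — not valid.
(C) Dia Dia p -> Dia p is the dual of axiom 4, which corresponds to transitivity. Such an R need not be transitive — not valid.
(D) axiom 5: valid iff R is euclidean. Such an R need not be euclidean — not valid.

A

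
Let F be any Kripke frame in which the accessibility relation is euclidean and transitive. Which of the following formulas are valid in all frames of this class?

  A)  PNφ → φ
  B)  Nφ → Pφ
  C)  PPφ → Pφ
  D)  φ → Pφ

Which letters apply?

C

(A) PNφ → φ is the dual of axiom B; it is valid on a frame exactly when R is symmetric. Such an R need not be symmetric, so not valid.
(B) axiom D: valid iff R is serial. Such an R need not be serial — not valid.
(C) PPφ → Pφ is the dual of axiom 4, which corresponds to transitivity. Every such R is transitive — valid.
(D) φ → Pφ is the dual of axiom T; it is valid on a frame exactly when R is reflexive. Such an R need not be reflexive, so not valid.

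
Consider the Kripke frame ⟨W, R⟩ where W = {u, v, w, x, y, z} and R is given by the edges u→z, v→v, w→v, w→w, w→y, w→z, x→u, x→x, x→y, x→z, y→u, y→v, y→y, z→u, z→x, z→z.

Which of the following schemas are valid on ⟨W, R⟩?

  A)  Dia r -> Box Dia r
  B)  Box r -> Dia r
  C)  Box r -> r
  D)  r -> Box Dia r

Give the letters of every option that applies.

R is not reflexive: not u R u.
R is not symmetric: w R v but not v R w.
R is not euclidean: w R v and w R w but not v R w.
R is serial: every world has an R-successor.
(A) Dia r -> Box Dia r is axiom 5; it is valid on a frame exactly when R is euclidean. R is not euclidean, so not valid.
(B) Box r -> Dia r is axiom D, which corresponds to seriality. R is serial — valid.
(C) axiom T: valid iff R is reflexive. R is not reflexive — not valid.
(D) r -> Box Dia r (axiom B) characterises the symmetric frames. R is not symmetric — not valid.

B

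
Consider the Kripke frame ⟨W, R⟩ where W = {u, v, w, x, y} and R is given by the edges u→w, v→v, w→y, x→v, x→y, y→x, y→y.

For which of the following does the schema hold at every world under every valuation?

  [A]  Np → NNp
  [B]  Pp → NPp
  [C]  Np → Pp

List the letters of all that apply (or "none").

C

R is not transitive: u R w and w R y but not u R y.
R is not euclidean: x R v and x R y but not v R y.
R is serial: every world has an R-successor.
(A) Np → NNp is axiom 4; it is valid on a frame exactly when R is transitive. R is not transitive, so not valid.
(B) Pp → NPp (axiom 5) characterises the euclidean frames. R is not euclidean — not valid.
(C) Np → Pp is axiom D, which corresponds to seriality. R is serial — valid.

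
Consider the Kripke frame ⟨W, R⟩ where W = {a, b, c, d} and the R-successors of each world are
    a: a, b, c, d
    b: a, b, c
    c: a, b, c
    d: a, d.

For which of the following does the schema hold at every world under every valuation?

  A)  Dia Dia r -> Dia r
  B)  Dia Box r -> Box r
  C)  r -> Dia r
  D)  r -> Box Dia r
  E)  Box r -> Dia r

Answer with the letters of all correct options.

R is reflexive: each world relates to itself.
R is symmetric: every R-edge is matched by its reverse.
R is not transitive: b R a and a R d but not b R d.
R is not euclidean: a R b and a R d but not b R d.
R is serial: every world has an R-successor.
(A) Dia Dia r -> Dia r (the dual of axiom 4) characterises the transitive frames. R is not transitive — not valid.
(B) Dia Box r -> Box r is the dual of axiom 5; it is valid on a frame exactly when R is euclidean. R is not euclidean, so not valid.
(C) r -> Dia r is the dual of axiom T; it is valid on a frame exactly when R is reflexive. R is reflexive, so valid.
(D) r -> Box Dia r (axiom B) characterises the symmetric frames. R is symmetric — valid.
(E) Box r -> Dia r (axiom D) characterises the serial frames. R is serial — valid.

C, D, E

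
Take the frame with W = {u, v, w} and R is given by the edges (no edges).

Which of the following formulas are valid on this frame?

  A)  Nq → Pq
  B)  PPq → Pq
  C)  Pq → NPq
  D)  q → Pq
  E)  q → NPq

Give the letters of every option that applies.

R is not reflexive: not u R u.
R is symmetric: every R-edge is matched by its reverse.
R is transitive: R is closed under composition.
R is euclidean: any two R-successors of the same world are R-related.
R is not serial: u has no R-successor.
(A) Nq → Pq is axiom D; it is valid on a frame exactly when R is serial. R is not serial, so not valid.
(B) PPq → Pq is the dual of axiom 4, which corresponds to transitivity. R is transitive — valid.
(C) Pq → NPq is axiom 5, which corresponds to the euclidean property. R is euclidean — valid.
(D) q → Pq is the dual of axiom T, which corresponds to reflexivity. R is not reflexive — not valid.
(E) q → NPq (axiom B) characterises the symmetric frames. R is symmetric — valid.

B, C, E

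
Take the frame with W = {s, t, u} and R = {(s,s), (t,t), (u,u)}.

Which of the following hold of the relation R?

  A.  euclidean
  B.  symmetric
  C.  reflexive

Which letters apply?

(A) euclidean: any two R-successors of the same world are R-related.
(B) symmetric: every R-edge is matched by its reverse.
(C) reflexive: each world relates to itself.

A, B, C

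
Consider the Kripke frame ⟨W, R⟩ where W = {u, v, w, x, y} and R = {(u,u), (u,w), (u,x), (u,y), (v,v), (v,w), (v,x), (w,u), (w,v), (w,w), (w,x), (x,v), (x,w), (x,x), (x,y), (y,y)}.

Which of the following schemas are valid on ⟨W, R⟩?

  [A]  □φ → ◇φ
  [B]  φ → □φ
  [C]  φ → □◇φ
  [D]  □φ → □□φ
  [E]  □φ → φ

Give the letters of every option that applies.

A, E

R is reflexive: each world relates to itself.
R is not symmetric: u R x but not x R u.
R is not transitive: u R w and w R v but not u R v.
R is serial: every world has an R-successor.
R is not a subset of the identity: u R w with u ≠ w.
(A) □φ → ◇φ is axiom D, which corresponds to seriality. R is serial — valid.
(B) φ → □φ (equivalent to ◇p→p) corresponds to R being a subset of the identity. Here R ⊄ identity, so not valid.
(C) axiom B: valid iff R is symmetric. R is not symmetric — not valid.
(D) axiom 4: valid iff R is transitive. R is not transitive — not valid.
(E) □φ → φ is axiom T; it is valid on a frame exactly when R is reflexive. R is reflexive, so valid.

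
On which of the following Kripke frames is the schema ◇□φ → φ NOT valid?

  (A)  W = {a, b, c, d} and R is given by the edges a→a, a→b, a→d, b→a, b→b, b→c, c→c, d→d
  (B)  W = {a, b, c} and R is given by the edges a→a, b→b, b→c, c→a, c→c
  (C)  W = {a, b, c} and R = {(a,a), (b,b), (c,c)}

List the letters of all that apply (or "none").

The schema ◇□φ → φ is the dual of axiom B; it is valid on a frame iff R is symmetric.
(A) R is not symmetric (a R d but not d R a), so the schema fails here.
(B) R is not symmetric (b R c but not c R b), so the schema fails here.
(C) R is symmetric (every R-edge is matched by its reverse), so the schema is valid here.

A, B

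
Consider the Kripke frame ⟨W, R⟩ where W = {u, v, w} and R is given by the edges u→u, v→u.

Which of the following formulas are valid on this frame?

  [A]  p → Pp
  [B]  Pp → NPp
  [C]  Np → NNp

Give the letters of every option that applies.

R is not reflexive: not v R v.
R is transitive: R is closed under composition.
R is euclidean: any two R-successors of the same world are R-related.
(A) p → Pp is the dual of axiom T, which corresponds to reflexivity. R is not reflexive — not valid.
(B) Pp → NPp (axiom 5) characterises the euclidean frames. R is euclidean — valid.
(C) Np → NNp is axiom 4; it is valid on a frame exactly when R is transitive. R is transitive, so valid.

B, C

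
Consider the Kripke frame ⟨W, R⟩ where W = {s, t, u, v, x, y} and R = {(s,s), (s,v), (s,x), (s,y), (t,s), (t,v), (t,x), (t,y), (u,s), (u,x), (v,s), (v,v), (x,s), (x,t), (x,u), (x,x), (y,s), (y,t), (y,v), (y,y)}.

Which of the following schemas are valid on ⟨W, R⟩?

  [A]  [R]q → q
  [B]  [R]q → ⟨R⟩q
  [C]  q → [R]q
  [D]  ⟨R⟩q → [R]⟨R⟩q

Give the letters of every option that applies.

R is not reflexive: not t R t.
R is not euclidean: s R v and s R x but not v R x.
R is serial: every world has an R-successor.
R is not a subset of the identity: s R v with s ≠ v.
(A) axiom T: valid iff R is reflexive. R is not reflexive — not valid.
(B) [R]q → ⟨R⟩q (axiom D) characterises the serial frames. R is serial — valid.
(C) q → [R]q is equivalent to ◇p→p; it holds exactly when R ⊆ identity. Here R ⊄ identity — not valid.
(D) axiom 5: valid iff R is euclidean. R is not euclidean — not valid.

B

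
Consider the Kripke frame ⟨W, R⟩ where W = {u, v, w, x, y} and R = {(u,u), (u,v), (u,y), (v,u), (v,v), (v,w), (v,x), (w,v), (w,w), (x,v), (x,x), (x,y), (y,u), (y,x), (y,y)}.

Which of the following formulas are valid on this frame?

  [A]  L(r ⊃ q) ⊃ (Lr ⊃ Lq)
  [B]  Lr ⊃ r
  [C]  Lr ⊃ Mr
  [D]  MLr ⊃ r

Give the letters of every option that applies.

A, B, C, D

R is reflexive: each world relates to itself.
R is symmetric: every R-edge is matched by its reverse.
R is serial: every world has an R-successor.
(A) this is just K, valid on every normal frame.
(B) Lr ⊃ r is axiom T, which corresponds to reflexivity. R is reflexive — valid.
(C) axiom D: valid iff R is serial. R is serial — valid.
(D) MLr ⊃ r is the dual of axiom B; it is valid on a frame exactly when R is symmetric. R is symmetric, so valid.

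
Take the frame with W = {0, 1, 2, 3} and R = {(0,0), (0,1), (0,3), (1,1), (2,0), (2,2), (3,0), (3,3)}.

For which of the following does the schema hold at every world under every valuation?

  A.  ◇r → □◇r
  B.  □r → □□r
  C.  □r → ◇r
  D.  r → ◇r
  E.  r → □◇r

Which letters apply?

C, D

R is reflexive: each world relates to itself.
R is not symmetric: 0 R 1 but not 1 R 0.
R is not transitive: 2 R 0 and 0 R 1 but not 2 R 1.
R is not euclidean: 0 R 1 and 0 R 0 but not 1 R 0.
R is serial: every world has an R-successor.
(A) ◇r → □◇r (axiom 5) characterises the euclidean frames. R is not euclidean — not valid.
(B) □r → □□r (axiom 4) characterises the transitive frames. R is not transitive — not valid.
(C) □r → ◇r is axiom D; it is valid on a frame exactly when R is serial. R is serial, so valid.
(D) r → ◇r (the dual of axiom T) characterises the reflexive frames. R is reflexive — valid.
(E) r → □◇r is axiom B; it is valid on a frame exactly when R is symmetric. R is not symmetric, so not valid.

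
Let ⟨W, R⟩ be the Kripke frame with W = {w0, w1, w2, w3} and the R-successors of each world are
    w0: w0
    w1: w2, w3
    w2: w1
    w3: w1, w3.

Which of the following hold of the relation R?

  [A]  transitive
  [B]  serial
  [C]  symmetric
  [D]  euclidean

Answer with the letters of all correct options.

(A) not transitive: w1 R w2 and w2 R w1 but not w1 R w1.
(B) serial: every world has an R-successor.
(C) symmetric: every R-edge is matched by its reverse.
(D) not euclidean: w1 R w2 and w1 R w3 but not w2 R w3.

B, C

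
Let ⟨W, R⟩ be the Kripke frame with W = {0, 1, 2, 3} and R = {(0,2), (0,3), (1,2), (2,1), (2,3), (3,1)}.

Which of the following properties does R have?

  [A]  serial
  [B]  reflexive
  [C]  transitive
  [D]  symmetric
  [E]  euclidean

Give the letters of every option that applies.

(A) serial: every world has an R-successor.
(B) not reflexive: not 0 R 0.
(C) not transitive: 0 R 2 and 2 R 1 but not 0 R 1.
(D) not symmetric: 0 R 2 but not 2 R 0.
(E) not euclidean: 0 R 3 and 0 R 2 but not 3 R 2.

A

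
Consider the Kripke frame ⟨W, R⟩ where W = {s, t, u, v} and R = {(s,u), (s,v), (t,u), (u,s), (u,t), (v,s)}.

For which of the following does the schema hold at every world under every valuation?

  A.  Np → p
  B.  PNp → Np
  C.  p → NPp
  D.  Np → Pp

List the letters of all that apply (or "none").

R is not reflexive: not s R s.
R is symmetric: every R-edge is matched by its reverse.
R is not euclidean: s R u and s R v but not u R v.
R is serial: every world has an R-successor.
(A) Np → p is axiom T, which corresponds to reflexivity. R is not reflexive — not valid.
(B) PNp → Np (the dual of axiom 5) characterises the euclidean frames. R is not euclidean — not valid.
(C) p → NPp (axiom B) characterises the symmetric frames. R is symmetric — valid.
(D) Np → Pp is axiom D; it is valid on a frame exactly when R is serial. R is serial, so valid.

C, D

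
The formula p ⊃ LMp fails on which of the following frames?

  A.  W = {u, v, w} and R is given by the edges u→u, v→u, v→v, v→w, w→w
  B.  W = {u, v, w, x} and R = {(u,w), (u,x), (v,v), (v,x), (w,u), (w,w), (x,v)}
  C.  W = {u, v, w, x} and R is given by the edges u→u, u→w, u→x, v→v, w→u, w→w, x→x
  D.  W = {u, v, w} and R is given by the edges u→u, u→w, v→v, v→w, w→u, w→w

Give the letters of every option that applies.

The schema p ⊃ LMp is axiom B; it is valid on a frame iff R is symmetric.
(A) R is not symmetric (v R u but not u R v), so the schema fails here.
(B) R is not symmetric (u R x but not x R u), so the schema fails here.
(C) R is not symmetric (u R x but not x R u), so the schema fails here.
(D) R is not symmetric (v R w but not w R v), so the schema fails here.

A, B, C, D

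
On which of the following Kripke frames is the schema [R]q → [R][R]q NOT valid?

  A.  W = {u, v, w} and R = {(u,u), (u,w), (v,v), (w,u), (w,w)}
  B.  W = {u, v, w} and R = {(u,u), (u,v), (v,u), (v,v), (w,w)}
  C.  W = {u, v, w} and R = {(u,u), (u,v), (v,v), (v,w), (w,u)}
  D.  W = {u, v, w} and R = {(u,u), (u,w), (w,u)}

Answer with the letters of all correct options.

The schema [R]q → [R][R]q is axiom 4; it is valid on a frame iff R is transitive.
(A) R is transitive (R is closed under composition), so the schema is valid here.
(B) R is transitive (R is closed under composition), so the schema is valid here.
(C) R is not transitive (u R v and v R w but not u R w), so the schema fails here.
(D) R is not transitive (w R u and u R w but not w R w), so the schema fails here.

C, D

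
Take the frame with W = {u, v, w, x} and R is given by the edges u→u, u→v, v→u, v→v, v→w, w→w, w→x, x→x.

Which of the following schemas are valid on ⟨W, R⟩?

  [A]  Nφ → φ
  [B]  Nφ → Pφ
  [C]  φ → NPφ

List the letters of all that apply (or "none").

R is reflexive: each world relates to itself.
R is not symmetric: v R w but not w R v.
R is serial: every world has an R-successor.
(A) Nφ → φ is axiom T; it is valid on a frame exactly when R is reflexive. R is reflexive, so valid.
(B) Nφ → Pφ is axiom D; it is valid on a frame exactly when R is serial. R is serial, so valid.
(C) φ → NPφ is axiom B; it is valid on a frame exactly when R is symmetric. R is not symmetric, so not valid.

A, B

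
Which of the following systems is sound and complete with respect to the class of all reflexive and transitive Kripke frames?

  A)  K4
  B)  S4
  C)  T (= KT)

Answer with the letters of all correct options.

B

(A) K4 is determined by the class of transitive frames.
(B) S4 is determined by exactly this class.
(C) T (= KT) is determined by the class of reflexive frames.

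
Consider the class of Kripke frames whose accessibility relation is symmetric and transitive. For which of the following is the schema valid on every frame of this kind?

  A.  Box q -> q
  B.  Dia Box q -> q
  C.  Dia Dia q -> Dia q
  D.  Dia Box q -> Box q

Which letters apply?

A symmetric transitive relation is euclidean (uRv and uRw give vRu by symmetry, then vRw by transitivity).
(A) axiom T: valid iff R is reflexive. Such an R need not be reflexive — not valid.
(B) Dia Box q -> q is the dual of axiom B, which corresponds to symmetry. Every such R is symmetric — valid.
(C) Dia Dia q -> Dia q is the dual of axiom 4, which corresponds to transitivity. Every such R is transitive — valid.
(D) Dia Box q -> Box q is the dual of axiom 5, which corresponds to the euclidean property. Every such R is euclidean — valid.

B, C, D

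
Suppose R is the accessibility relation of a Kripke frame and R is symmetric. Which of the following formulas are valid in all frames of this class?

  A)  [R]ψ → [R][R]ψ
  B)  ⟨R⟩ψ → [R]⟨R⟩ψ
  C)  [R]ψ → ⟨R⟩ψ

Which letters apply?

none

(A) axiom 4: valid iff R is transitive. Such an R need not be transitive — not valid.
(B) axiom 5: valid iff R is euclidean. Such an R need not be euclidean — not valid.
(C) [R]ψ → ⟨R⟩ψ (axiom D) characterises the serial frames. Such an R need not be serial — not valid.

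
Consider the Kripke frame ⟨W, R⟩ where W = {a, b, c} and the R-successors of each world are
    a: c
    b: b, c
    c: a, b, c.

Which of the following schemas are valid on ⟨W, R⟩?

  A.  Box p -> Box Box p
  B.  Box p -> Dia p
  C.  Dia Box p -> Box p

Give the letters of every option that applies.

B

R is not transitive: a R c and c R a but not a R a.
R is not euclidean: c R a and c R b but not a R b.
R is serial: every world has an R-successor.
(A) Box p -> Box Box p is axiom 4, which corresponds to transitivity. R is not transitive — not valid.
(B) Box p -> Dia p (axiom D) characterises the serial frames. R is serial — valid.
(C) Dia Box p -> Box p is the dual of axiom 5, which corresponds to the euclidean property. R is not euclidean — not valid.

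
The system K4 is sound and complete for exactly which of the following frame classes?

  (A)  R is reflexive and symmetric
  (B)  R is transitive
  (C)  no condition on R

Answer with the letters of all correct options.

(A) this class determines B (= KTB), not K4.
(B) K4 is sound and complete for exactly this class.
(C) this class determines K, not K4.

B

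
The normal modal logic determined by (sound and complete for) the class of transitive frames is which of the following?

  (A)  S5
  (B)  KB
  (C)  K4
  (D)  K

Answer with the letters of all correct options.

C

(A) S5 is determined by the class of reflexive, symmetric, and transitive frames.
(B) KB is determined by the class of symmetric frames.
(C) K4 is determined by exactly this class.
(D) K is determined by the class of arbitrary frames.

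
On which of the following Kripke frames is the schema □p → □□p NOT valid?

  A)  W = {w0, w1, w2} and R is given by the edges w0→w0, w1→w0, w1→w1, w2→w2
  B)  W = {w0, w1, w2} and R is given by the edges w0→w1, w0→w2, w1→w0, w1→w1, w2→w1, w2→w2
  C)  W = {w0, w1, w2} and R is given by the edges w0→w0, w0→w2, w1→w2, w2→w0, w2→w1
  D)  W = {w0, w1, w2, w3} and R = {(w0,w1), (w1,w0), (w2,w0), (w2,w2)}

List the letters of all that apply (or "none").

B, C, D

The schema □p → □□p is axiom 4; it is valid on a frame iff R is transitive.
(A) R is transitive (R is closed under composition), so the schema is valid here.
(B) R is not transitive (w0 R w1 and w1 R w0 but not w0 R w0), so the schema fails here.
(C) R is not transitive (w0 R w2 and w2 R w1 but not w0 R w1), so the schema fails here.
(D) R is not transitive (w0 R w1 and w1 R w0 but not w0 R w0), so the schema fails here.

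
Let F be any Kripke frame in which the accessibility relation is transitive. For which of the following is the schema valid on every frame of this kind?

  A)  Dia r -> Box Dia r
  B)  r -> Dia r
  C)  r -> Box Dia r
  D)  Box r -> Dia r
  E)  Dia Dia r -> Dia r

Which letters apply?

E

(A) Dia r -> Box Dia r is axiom 5, which corresponds to the euclidean property. Such an R need not be euclidean — not valid.
(B) r -> Dia r is the dual of axiom T; it is valid on a frame exactly when R is reflexive. Such an R need not be reflexive, so not valid.
(C) r -> Box Dia r (axiom B) characterises the symmetric frames. Such an R need not be symmetric — not valid.
(D) Box r -> Dia r (axiom D) characterises the serial frames. Such an R need not be serial — not valid.
(E) Dia Dia r -> Dia r (the dual of axiom 4) characterises the transitive frames. Every such R is transitive — valid.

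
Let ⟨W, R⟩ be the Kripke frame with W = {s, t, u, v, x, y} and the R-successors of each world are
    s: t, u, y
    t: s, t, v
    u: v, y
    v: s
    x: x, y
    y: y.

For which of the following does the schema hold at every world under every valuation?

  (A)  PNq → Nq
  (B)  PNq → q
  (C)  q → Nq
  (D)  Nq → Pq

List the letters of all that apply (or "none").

R is not symmetric: s R u but not u R s.
R is not euclidean: s R t and s R u but not t R u.
R is serial: every world has an R-successor.
R is not a subset of the identity: s R t with s ≠ t.
(A) the dual of axiom 5: valid iff R is euclidean. R is not euclidean — not valid.
(B) PNq → q is the dual of axiom B; it is valid on a frame exactly when R is symmetric. R is not symmetric, so not valid.
(C) q → Nq is valid only on frames where every R-edge is a self-loop. Here R ⊄ identity — not valid.
(D) Nq → Pq (axiom D) characterises the serial frames. R is serial — valid.

D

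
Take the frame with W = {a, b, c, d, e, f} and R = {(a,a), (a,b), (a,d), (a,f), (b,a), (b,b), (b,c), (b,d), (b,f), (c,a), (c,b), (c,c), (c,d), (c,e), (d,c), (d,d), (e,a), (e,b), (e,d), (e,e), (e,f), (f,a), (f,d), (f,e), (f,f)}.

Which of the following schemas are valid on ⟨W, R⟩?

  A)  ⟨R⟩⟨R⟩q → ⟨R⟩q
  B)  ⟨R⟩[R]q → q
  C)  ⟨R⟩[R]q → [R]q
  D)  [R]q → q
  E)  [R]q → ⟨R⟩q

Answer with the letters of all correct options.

R is reflexive: each world relates to itself.
R is not symmetric: a R d but not d R a.
R is not transitive: a R b and b R c but not a R c.
R is not euclidean: a R d and a R a but not d R a.
R is serial: every world has an R-successor.
(A) ⟨R⟩⟨R⟩q → ⟨R⟩q (the dual of axiom 4) characterises the transitive frames. R is not transitive — not valid.
(B) ⟨R⟩[R]q → q (the dual of axiom B) characterises the symmetric frames. R is not symmetric — not valid.
(C) ⟨R⟩[R]q → [R]q (the dual of axiom 5) characterises the euclidean frames. R is not euclidean — not valid.
(D) [R]q → q (axiom T) characterises the reflexive frames. R is reflexive — valid.
(E) axiom D: valid iff R is serial. R is serial — valid.

D, E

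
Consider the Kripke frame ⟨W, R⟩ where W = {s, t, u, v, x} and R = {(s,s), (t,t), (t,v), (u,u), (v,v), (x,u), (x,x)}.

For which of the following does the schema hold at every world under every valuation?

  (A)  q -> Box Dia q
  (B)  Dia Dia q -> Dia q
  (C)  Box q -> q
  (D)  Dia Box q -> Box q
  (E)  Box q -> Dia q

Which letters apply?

R is reflexive: each world relates to itself.
R is not symmetric: t R v but not v R t.
R is transitive: R is closed under composition.
R is not euclidean: t R v and t R t but not v R t.
R is serial: every world has an R-successor.
(A) axiom B: valid iff R is symmetric. R is not symmetric — not valid.
(B) Dia Dia q -> Dia q is the dual of axiom 4; it is valid on a frame exactly when R is transitive. R is transitive, so valid.
(C) axiom T: valid iff R is reflexive. R is reflexive — valid.
(D) Dia Box q -> Box q (the dual of axiom 5) characterises the euclidean frames. R is not euclidean — not valid.
(E) axiom D: valid iff R is serial. R is serial — valid.

B, C, E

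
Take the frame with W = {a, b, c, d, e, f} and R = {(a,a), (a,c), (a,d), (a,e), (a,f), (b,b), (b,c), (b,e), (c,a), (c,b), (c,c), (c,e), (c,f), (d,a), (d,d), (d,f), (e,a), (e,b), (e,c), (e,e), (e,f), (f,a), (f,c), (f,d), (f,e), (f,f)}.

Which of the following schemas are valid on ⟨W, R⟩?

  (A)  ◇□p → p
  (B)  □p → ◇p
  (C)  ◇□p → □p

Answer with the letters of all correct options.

R is symmetric: every R-edge is matched by its reverse.
R is not euclidean: a R c and a R d but not c R d.
R is serial: every world has an R-successor.
(A) ◇□p → p (the dual of axiom B) characterises the symmetric frames. R is symmetric — valid.
(B) □p → ◇p is axiom D, which corresponds to seriality. R is serial — valid.
(C) ◇□p → □p is the dual of axiom 5; it is valid on a frame exactly when R is euclidean. R is not euclidean, so not valid.

A, B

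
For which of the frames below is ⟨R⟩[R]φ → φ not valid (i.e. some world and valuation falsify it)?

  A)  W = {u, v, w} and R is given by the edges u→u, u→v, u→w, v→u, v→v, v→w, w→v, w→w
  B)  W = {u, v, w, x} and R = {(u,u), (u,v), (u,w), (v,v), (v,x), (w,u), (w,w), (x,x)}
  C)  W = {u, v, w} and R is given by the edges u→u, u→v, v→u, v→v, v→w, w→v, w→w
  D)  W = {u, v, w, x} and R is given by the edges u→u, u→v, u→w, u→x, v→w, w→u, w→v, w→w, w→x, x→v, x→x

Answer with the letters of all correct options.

A, B, D

The schema ⟨R⟩[R]φ → φ is the dual of axiom B; it is valid on a frame iff R is symmetric.
(A) R is not symmetric (u R w but not w R u), so the schema fails here.
(B) R is not symmetric (u R v but not v R u), so the schema fails here.
(C) R is symmetric (every R-edge is matched by its reverse), so the schema is valid here.
(D) R is not symmetric (u R v but not v R u), so the schema fails here.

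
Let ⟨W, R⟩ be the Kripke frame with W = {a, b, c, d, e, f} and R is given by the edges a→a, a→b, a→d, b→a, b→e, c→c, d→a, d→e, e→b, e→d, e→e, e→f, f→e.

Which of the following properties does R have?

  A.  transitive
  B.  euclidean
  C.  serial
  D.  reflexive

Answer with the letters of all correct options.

(A) not transitive: a R b and b R e but not a R e.
(B) not euclidean: a R b and a R d but not b R d.
(C) serial: every world has an R-successor.
(D) not reflexive: not b R b.

C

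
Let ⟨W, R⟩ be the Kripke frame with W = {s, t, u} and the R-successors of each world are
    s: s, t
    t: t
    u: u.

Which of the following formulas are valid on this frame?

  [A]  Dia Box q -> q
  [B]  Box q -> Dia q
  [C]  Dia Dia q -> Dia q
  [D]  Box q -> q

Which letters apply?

R is reflexive: each world relates to itself.
R is not symmetric: s R t but not t R s.
R is transitive: R is closed under composition.
R is serial: every world has an R-successor.
(A) the dual of axiom B: valid iff R is symmetric. R is not symmetric — not valid.
(B) Box q -> Dia q is axiom D; it is valid on a frame exactly when R is serial. R is serial, so valid.
(C) Dia Dia q -> Dia q is the dual of axiom 4, which corresponds to transitivity. R is transitive — valid.
(D) Box q -> q (axiom T) characterises the reflexive frames. R is reflexive — valid.

B, C, D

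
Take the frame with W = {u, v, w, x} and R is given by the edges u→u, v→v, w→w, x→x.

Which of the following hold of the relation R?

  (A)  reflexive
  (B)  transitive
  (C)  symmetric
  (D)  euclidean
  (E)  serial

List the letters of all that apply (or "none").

A, B, C, D, E

(A) reflexive: each world relates to itself.
(B) transitive: R is closed under composition.
(C) symmetric: every R-edge is matched by its reverse.
(D) euclidean: any two R-successors of the same world are R-related.
(E) serial: every world has an R-successor.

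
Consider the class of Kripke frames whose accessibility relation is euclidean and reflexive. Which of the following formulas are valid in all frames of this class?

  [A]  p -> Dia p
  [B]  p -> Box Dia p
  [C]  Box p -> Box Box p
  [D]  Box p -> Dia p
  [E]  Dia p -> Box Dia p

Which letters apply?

A reflexive euclidean relation is also symmetric (from wRw and wRv the euclidean condition gives vRw) and hence transitive; it is an equivalence relation.
(A) the dual of axiom T: valid iff R is reflexive. Every such R is reflexive — valid.
(B) p -> Box Dia p (axiom B) characterises the symmetric frames. Every such R is symmetric — valid.
(C) axiom 4: valid iff R is transitive. Every such R is transitive — valid.
(D) Box p -> Dia p is axiom D, which corresponds to seriality. Every such R is serial — valid.
(E) Dia p -> Box Dia p is axiom 5, which corresponds to the euclidean property. Every such R is euclidean — valid.

A, B, C, D, E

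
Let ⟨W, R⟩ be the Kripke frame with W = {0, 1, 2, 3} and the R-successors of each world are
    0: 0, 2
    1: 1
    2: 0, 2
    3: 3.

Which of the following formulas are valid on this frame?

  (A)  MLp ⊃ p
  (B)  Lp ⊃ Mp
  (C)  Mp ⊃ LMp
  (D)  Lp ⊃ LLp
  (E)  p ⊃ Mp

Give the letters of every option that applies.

R is reflexive: each world relates to itself.
R is symmetric: every R-edge is matched by its reverse.
R is transitive: R is closed under composition.
R is euclidean: any two R-successors of the same world are R-related.
R is serial: every world has an R-successor.
(A) MLp ⊃ p is the dual of axiom B; it is valid on a frame exactly when R is symmetric. R is symmetric, so valid.
(B) Lp ⊃ Mp is axiom D, which corresponds to seriality. R is serial — valid.
(C) Mp ⊃ LMp is axiom 5, which corresponds to the euclidean property. R is euclidean — valid.
(D) Lp ⊃ LLp is axiom 4, which corresponds to transitivity. R is transitive — valid.
(E) the dual of axiom T: valid iff R is reflexive. R is reflexive — valid.

A, B, C, D, E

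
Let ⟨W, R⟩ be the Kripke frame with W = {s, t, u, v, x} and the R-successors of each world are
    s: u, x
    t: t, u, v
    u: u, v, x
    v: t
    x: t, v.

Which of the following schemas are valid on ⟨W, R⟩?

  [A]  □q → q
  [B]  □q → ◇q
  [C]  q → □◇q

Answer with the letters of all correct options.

R is not reflexive: not s R s.
R is not symmetric: s R u but not u R s.
R is serial: every world has an R-successor.
(A) axiom T: valid iff R is reflexive. R is not reflexive — not valid.
(B) □q → ◇q (axiom D) characterises the serial frames. R is serial — valid.
(C) q → □◇q (axiom B) characterises the symmetric frames. R is not symmetric — not valid.

B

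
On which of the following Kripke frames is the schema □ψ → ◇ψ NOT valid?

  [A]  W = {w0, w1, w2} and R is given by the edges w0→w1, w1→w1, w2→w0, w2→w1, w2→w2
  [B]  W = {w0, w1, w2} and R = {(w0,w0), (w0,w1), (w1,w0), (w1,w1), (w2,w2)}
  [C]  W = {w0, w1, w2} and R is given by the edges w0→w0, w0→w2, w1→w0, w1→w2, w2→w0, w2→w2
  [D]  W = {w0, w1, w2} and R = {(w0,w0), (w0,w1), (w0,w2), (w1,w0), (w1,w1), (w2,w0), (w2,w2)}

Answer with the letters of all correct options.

The schema □ψ → ◇ψ is axiom D; it is valid on a frame iff R is serial.
(A) R is serial (every world has an R-successor), so the schema is valid here.
(B) R is serial (every world has an R-successor), so the schema is valid here.
(C) R is serial (every world has an R-successor), so the schema is valid here.
(D) R is serial (every world has an R-successor), so the schema is valid here.

none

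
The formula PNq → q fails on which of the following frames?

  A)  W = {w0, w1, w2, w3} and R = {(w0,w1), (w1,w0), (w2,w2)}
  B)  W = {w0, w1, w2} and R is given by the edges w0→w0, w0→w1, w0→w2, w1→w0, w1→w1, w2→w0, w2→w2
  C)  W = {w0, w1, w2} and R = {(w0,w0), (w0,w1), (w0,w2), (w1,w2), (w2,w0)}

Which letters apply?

C

The schema PNq → q is the dual of axiom B; it is valid on a frame iff R is symmetric.
(A) R is symmetric (every R-edge is matched by its reverse), so the schema is valid here.
(B) R is symmetric (every R-edge is matched by its reverse), so the schema is valid here.
(C) R is not symmetric (w0 R w1 but not w1 R w0), so the schema fails here.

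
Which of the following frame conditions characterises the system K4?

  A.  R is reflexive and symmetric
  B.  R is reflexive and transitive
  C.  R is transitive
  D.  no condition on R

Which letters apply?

C

(A) this class determines B (= KTB), not K4.
(B) this class determines S4, not K4.
(C) K4 is sound and complete for exactly this class.
(D) this class determines K, not K4.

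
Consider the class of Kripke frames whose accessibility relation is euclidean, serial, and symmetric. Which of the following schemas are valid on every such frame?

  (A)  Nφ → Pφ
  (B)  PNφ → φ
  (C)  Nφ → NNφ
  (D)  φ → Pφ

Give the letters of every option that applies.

A, B, C, D

Serial, symmetric and euclidean together give transitive (from symmetry + euclidean) and then reflexive; the relation is an equivalence.
(A) Nφ → Pφ is axiom D; it is valid on a frame exactly when R is serial. Every such R is serial, so valid.
(B) PNφ → φ (the dual of axiom B) characterises the symmetric frames. Every such R is symmetric — valid.
(C) Nφ → NNφ is axiom 4, which corresponds to transitivity. Every such R is transitive — valid.
(D) φ → Pφ is the dual of axiom T, which corresponds to reflexivity. Every such R is reflexive — valid.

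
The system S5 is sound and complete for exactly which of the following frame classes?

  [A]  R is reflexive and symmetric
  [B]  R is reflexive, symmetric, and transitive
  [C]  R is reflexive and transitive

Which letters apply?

B

(A) this class determines B (= KTB), not S5.
(B) S5 is sound and complete for exactly this class.
(C) this class determines S4, not S5.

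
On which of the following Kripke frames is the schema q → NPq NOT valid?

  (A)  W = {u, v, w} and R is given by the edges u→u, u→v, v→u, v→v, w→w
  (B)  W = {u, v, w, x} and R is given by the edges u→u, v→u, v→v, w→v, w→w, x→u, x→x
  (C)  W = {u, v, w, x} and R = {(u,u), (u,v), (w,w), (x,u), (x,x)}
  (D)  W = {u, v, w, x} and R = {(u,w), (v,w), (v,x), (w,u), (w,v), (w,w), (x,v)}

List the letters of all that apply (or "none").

The schema q → NPq is axiom B; it is valid on a frame iff R is symmetric.
(A) R is symmetric (every R-edge is matched by its reverse), so the schema is valid here.
(B) R is not symmetric (v R u but not u R v), so the schema fails here.
(C) R is not symmetric (u R v but not v R u), so the schema fails here.
(D) R is symmetric (every R-edge is matched by its reverse), so the schema is valid here.

B, C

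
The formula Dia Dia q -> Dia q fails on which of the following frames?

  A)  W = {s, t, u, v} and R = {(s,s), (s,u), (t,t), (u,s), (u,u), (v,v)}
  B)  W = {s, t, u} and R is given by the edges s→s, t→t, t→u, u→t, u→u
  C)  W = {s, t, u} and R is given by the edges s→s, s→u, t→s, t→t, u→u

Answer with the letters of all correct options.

The schema Dia Dia q -> Dia q is the dual of axiom 4; it is valid on a frame iff R is transitive.
(A) R is transitive (R is closed under composition), so the schema is valid here.
(B) R is transitive (R is closed under composition), so the schema is valid here.
(C) R is not transitive (t R s and s R u but not t R u), so the schema fails here.

C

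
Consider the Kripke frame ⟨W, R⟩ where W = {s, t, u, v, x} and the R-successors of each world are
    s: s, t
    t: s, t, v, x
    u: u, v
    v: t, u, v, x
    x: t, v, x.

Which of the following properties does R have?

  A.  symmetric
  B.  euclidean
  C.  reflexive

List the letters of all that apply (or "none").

(A) symmetric: every R-edge is matched by its reverse.
(B) not euclidean: t R s and t R v but not s R v.
(C) reflexive: each world relates to itself.

A, C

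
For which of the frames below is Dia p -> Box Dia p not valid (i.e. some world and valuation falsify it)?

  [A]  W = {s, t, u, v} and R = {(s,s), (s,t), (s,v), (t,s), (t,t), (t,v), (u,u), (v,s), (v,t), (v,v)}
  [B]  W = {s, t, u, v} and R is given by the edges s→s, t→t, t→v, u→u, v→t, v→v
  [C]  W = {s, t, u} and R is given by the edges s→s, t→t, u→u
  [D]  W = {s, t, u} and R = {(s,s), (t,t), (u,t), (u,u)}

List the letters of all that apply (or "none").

The schema Dia p -> Box Dia p is axiom 5; it is valid on a frame iff R is euclidean.
(A) R is euclidean (any two R-successors of the same world are R-related), so the schema is valid here.
(B) R is euclidean (any two R-successors of the same world are R-related), so the schema is valid here.
(C) R is euclidean (any two R-successors of the same world are R-related), so the schema is valid here.
(D) R is not euclidean (u R t and u R u but not t R u), so the schema fails here.

D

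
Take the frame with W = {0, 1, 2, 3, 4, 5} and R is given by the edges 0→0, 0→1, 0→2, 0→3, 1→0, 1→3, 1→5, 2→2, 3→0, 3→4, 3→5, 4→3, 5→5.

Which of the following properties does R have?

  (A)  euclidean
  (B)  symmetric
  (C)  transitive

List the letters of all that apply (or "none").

none

(A) not euclidean: 0 R 1 and 0 R 2 but not 1 R 2.
(B) not symmetric: 0 R 2 but not 2 R 0.
(C) not transitive: 0 R 1 and 1 R 5 but not 0 R 5.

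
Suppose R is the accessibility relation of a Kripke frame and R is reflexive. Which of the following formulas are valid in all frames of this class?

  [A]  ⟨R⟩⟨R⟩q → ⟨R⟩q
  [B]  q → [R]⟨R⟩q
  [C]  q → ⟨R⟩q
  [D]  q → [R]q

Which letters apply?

C

A reflexive relation is serial.
(A) ⟨R⟩⟨R⟩q → ⟨R⟩q is the dual of axiom 4, which corresponds to transitivity. Such an R need not be transitive — not valid.
(B) q → [R]⟨R⟩q is axiom B, which corresponds to symmetry. Such an R need not be symmetric — not valid.
(C) q → ⟨R⟩q (the dual of axiom T) characterises the reflexive frames. Every such R is reflexive — valid.
(D) q → [R]q is valid only on frames where every R-edge is a self-loop. Such an R need not be a subset of the identity — not valid.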